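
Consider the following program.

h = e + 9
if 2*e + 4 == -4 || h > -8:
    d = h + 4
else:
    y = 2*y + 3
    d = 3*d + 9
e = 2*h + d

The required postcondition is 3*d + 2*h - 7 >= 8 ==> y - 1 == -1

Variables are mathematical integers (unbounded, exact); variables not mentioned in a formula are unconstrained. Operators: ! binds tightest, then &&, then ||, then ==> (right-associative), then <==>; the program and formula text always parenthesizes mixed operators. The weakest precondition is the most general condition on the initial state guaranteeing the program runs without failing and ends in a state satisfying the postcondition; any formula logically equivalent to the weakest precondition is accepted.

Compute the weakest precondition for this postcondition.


Working backward. After the program, the postcondition 3*d + 2*h - 7 >= 8 ==> y - 1 == -1 must hold; in canonical form it is 3*d + 2*h >= 15 ==> y == 0.
Before e := 2*h + d: 3*d + 2*h >= 15 ==> y == 0
Then branch requires 5*h >= 3 ==> y == 0; else branch requires 9*d + 2*h >= -12 ==> 2*y == -3.
Before the if: ((2*e == -8 || h > -8) ==> (5*h >= 3 ==> y == 0)) && ((!(2*e == -8 || h > -8)) ==> (9*d + 2*h >= -12 ==> 2*y == -3))
Before h := e + 9: ((2*e == -8 || e > -17) ==> (5*e >= -42 ==> y == 0)) && ((!(2*e == -8 || e > -17)) ==> (9*d + 2*e >= -30 ==> 2*y == -3))
Answer: WP = ((2*e == -8 || e > -17) ==> (5*e >= -42 ==> y == 0)) && ((!(2*e == -8 || e > -17)) ==> (9*d + 2*e >= -30 ==> 2*y == -3))


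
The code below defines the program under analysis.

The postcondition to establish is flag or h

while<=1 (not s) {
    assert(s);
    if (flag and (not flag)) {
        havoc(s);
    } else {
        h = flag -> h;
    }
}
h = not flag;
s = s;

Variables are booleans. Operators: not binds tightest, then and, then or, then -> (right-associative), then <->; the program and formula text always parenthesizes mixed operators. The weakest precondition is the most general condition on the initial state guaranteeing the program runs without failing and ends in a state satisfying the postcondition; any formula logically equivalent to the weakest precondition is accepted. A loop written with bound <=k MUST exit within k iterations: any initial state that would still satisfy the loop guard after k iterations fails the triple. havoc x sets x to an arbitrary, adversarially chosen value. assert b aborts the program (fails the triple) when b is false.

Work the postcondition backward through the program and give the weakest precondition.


Working backward. After the program, flag or h must hold.
Before s := s: flag or h
Before h := not flag: true
Before the loop (bound <=1), unroll the exhaustion recursion (WP_0 = exit-now case; WP_j = one more guarded iteration, up to j = 1):
  WP_0: s
  WP_1: (not s) -> s
So before the loop: (not s) -> s
Answer: WP = (not s) -> s


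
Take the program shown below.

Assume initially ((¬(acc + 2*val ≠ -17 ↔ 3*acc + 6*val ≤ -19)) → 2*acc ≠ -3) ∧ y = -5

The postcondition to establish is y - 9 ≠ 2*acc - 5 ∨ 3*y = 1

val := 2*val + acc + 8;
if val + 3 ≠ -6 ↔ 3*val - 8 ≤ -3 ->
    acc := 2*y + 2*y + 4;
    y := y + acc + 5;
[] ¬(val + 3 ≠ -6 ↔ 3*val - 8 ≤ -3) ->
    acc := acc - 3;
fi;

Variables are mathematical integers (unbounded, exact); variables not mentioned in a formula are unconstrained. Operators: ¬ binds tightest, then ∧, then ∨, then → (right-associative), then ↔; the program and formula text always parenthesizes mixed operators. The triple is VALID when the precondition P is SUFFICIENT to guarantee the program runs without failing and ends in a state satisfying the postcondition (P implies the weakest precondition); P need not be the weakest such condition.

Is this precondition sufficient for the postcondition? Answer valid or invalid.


Working backward. After the program, the postcondition y - 9 ≠ 2*acc - 5 ∨ 3*y = 1 must hold; in canonical form it is y ≠ 2*acc + 4 ∨ 3*y = 1.
Then branch requires 3*y ≠ -3 ∨ 15*y = -26; else branch requires y ≠ 2*acc - 2 ∨ 3*y = 1.
Before the if: ((val ≠ -9 ↔ 3*val ≤ 5) → (3*y ≠ -3 ∨ 15*y = -26)) ∧ ((¬(val ≠ -9 ↔ 3*val ≤ 5)) → (y ≠ 2*acc - 2 ∨ 3*y = 1))
Before val := 2*val + acc + 8: ((acc + 2*val ≠ -17 ↔ 3*acc + 6*val ≤ -19) → (3*y ≠ -3 ∨ 15*y = -26)) ∧ ((¬(acc + 2*val ≠ -17 ↔ 3*acc + 6*val ≤ -19)) → (y ≠ 2*acc - 2 ∨ 3*y = 1))
The weakest precondition is ((acc + 2*val ≠ -17 ↔ 3*acc + 6*val ≤ -19) → (3*y ≠ -3 ∨ 15*y = -26)) ∧ ((¬(acc + 2*val ≠ -17 ↔ 3*acc + 6*val ≤ -19)) → (y ≠ 2*acc - 2 ∨ 3*y = 1)).
Check whether ((¬(acc + 2*val ≠ -17 ↔ 3*acc + 6*val ≤ -19)) → 2*acc ≠ -3) ∧ y = -5 implies it.
Every state satisfying the precondition satisfies the weakest precondition: the implication holds.
Answer: valid


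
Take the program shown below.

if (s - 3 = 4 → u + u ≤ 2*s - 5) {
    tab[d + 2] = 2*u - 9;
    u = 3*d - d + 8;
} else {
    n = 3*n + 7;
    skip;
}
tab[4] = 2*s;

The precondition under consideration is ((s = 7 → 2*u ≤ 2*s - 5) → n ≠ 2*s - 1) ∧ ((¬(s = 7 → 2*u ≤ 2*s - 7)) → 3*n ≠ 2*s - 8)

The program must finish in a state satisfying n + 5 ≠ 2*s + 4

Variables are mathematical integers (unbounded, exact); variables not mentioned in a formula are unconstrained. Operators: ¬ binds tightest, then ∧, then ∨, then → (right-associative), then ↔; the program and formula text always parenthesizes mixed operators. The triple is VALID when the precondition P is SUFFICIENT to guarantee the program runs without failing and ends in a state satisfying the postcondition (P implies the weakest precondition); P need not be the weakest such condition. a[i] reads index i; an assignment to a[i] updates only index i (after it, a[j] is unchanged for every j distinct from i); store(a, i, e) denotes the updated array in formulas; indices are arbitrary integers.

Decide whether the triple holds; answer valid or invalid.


Working backward. After the program, the postcondition n + 5 ≠ 2*s + 4 must hold; in canonical form it is n ≠ 2*s - 1.
Before tab[4] := 2*s: n ≠ 2*s - 1
Then branch requires n ≠ 2*s - 1; else branch requires 3*n ≠ 2*s - 8.
Before the if: ((s = 7 → 2*u ≤ 2*s - 5) → n ≠ 2*s - 1) ∧ ((¬(s = 7 → 2*u ≤ 2*s - 5)) → 3*n ≠ 2*s - 8)
The weakest precondition is ((s = 7 → 2*u ≤ 2*s - 5) → n ≠ 2*s - 1) ∧ ((¬(s = 7 → 2*u ≤ 2*s - 5)) → 3*n ≠ 2*s - 8).
Check whether ((s = 7 → 2*u ≤ 2*s - 5) → n ≠ 2*s - 1) ∧ ((¬(s = 7 → 2*u ≤ 2*s - 7)) → 3*n ≠ 2*s - 8) implies it.
Every state satisfying the precondition satisfies the weakest precondition: the implication holds.
Answer: valid


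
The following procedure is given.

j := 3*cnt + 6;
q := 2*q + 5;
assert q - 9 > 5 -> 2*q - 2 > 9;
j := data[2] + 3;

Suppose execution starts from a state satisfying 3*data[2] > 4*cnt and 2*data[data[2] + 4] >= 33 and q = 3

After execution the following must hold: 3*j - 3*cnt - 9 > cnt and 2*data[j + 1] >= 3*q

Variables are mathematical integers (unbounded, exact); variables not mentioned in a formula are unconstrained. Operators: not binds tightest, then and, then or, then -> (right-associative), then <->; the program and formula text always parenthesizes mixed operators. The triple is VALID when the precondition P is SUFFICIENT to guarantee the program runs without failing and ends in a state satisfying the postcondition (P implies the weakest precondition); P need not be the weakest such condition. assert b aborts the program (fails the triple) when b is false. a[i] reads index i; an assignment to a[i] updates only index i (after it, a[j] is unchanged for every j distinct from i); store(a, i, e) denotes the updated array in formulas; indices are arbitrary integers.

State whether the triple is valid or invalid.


Working backward. After the program, the postcondition 3*j - 3*cnt - 9 > cnt and 2*data[j + 1] >= 3*q must hold; in canonical form it is 3*j > 4*cnt + 9 and 2*data[j + 1] >= 3*q.
Before j := data[2] + 3: 3*data[2] > 4*cnt and 2*data[data[2] + 4] >= 3*q
Before assert q - 9 > 5 -> 2*q - 2 > 9: (q > 14 -> 2*q > 11) and 3*data[2] > 4*cnt and 2*data[data[2] + 4] >= 3*q
Before q := 2*q + 5: (2*q > 9 -> 4*q > 1) and 3*data[2] > 4*cnt and 2*data[data[2] + 4] >= 6*q + 15
Before j := 3*cnt + 6: (2*q > 9 -> 4*q > 1) and 3*data[2] > 4*cnt and 2*data[data[2] + 4] >= 6*q + 15
The weakest precondition is (2*q > 9 -> 4*q > 1) and 3*data[2] > 4*cnt and 2*data[data[2] + 4] >= 6*q + 15.
Check whether 3*data[2] > 4*cnt and 2*data[data[2] + 4] >= 33 and q = 3 implies it.
Every state satisfying the precondition satisfies the weakest precondition: the implication holds.
Answer: valid


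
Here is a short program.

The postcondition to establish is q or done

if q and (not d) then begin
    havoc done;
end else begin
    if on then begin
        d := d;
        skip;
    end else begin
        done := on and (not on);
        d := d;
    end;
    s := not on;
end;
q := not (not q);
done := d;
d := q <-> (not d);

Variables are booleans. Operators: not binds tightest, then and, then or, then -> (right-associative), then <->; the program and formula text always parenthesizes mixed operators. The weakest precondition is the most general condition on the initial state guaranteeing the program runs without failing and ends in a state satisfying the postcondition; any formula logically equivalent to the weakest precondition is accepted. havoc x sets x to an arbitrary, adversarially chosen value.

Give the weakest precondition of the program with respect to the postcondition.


Working backward. After the program, q or done must hold.
Before d := q <-> (not d): q or done
Before done := d: q or d
Before q := not (not q): q or d
Then branch requires q or d; else branch requires (on -> (q or d)) and ((not on) -> (q or d)).
Before the if: ((q and (not d)) -> (q or d)) and ((not (q and (not d))) -> ((on -> (q or d)) and ((not on) -> (q or d))))
Answer: WP = ((q and (not d)) -> (q or d)) and ((not (q and (not d))) -> ((on -> (q or d)) and ((not on) -> (q or d))))


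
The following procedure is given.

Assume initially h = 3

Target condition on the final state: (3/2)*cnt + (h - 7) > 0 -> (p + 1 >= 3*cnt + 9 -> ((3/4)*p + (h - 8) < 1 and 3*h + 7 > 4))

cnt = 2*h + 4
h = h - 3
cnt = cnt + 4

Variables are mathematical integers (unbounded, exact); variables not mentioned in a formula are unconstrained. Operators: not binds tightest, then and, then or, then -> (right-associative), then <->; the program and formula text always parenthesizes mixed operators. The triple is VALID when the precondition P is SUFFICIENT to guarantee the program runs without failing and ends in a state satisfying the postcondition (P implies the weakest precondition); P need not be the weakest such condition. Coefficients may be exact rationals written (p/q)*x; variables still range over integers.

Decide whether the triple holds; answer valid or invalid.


Working backward. After the program, the postcondition (3/2)*cnt + (h - 7) > 0 -> (p + 1 >= 3*cnt + 9 -> ((3/4)*p + (h - 8) < 1 and 3*h + 7 > 4)) must hold; in canonical form it is (3/2)*cnt + h > 7 -> (p >= 3*cnt + 8 -> (h + (3/4)*p < 9 and 3*h > -3)).
Before cnt := cnt + 4: (3/2)*cnt + h > 1 -> (p >= 3*cnt + 20 -> (h + (3/4)*p < 9 and 3*h > -3))
Before h := h - 3: (3/2)*cnt + h > 4 -> (p >= 3*cnt + 20 -> (h + (3/4)*p < 12 and 3*h > 6))
Before cnt := 2*h + 4: 4*h > -2 -> (p >= 6*h + 32 -> (h + (3/4)*p < 12 and 3*h > 6))
The weakest precondition is 4*h > -2 -> (p >= 6*h + 32 -> (h + (3/4)*p < 12 and 3*h > 6)).
Check whether h = 3 implies it.
Countermodel: at the initial state h = 3, p = 50, the precondition holds but the weakest precondition fails.
Answer: invalid


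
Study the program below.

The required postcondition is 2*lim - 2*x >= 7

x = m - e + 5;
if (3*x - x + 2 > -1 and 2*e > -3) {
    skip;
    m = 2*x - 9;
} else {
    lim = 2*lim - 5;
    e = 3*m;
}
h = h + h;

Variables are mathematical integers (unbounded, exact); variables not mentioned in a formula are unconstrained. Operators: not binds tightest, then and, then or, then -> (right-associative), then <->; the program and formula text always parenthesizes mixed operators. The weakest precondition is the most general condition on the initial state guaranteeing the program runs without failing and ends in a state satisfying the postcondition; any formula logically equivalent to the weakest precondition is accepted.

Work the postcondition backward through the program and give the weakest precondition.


Working backward. After the program, the postcondition 2*lim - 2*x >= 7 must hold; in canonical form it is 2*lim >= 2*x + 7.
Before h := h + h: 2*lim >= 2*x + 7
Then branch requires 2*lim >= 2*x + 7; else branch requires 4*lim >= 2*x + 17.
Before the if: ((2*x > -3 and 2*e > -3) -> 2*lim >= 2*x + 7) and ((not (2*x > -3 and 2*e > -3)) -> 4*lim >= 2*x + 17)
Before x := m - e + 5: ((2*m > 2*e - 13 and 2*e > -3) -> 2*e + 2*lim >= 2*m + 17) and ((not (2*m > 2*e - 13 and 2*e > -3)) -> 2*e + 4*lim >= 2*m + 27)
Answer: WP = ((2*m > 2*e - 13 and 2*e > -3) -> 2*e + 2*lim >= 2*m + 17) and ((not (2*m > 2*e - 13 and 2*e > -3)) -> 2*e + 4*lim >= 2*m + 27)


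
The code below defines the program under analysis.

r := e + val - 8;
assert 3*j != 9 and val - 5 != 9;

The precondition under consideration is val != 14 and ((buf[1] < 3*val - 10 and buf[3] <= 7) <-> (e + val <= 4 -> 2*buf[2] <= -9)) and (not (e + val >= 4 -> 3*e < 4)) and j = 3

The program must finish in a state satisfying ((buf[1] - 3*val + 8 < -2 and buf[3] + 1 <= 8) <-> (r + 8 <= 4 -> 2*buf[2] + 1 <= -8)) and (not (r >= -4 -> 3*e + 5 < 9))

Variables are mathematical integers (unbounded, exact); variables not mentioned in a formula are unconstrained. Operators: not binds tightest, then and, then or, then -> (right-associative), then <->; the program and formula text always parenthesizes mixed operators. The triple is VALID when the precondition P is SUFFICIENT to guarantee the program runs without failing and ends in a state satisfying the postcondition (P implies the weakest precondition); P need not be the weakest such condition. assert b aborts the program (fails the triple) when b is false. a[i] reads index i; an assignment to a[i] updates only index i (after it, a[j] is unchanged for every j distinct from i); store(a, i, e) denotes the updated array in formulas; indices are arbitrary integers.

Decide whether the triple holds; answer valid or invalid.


Working backward. After the program, the postcondition ((buf[1] - 3*val + 8 < -2 and buf[3] + 1 <= 8) <-> (r + 8 <= 4 -> 2*buf[2] + 1 <= -8)) and (not (r >= -4 -> 3*e + 5 < 9)) must hold; in canonical form it is ((buf[1] < 3*val - 10 and buf[3] <= 7) <-> (r <= -4 -> 2*buf[2] <= -9)) and (not (r >= -4 -> 3*e < 4)).
Before assert 3*j != 9 and val - 5 != 9: 3*j != 9 and val != 14 and ((buf[1] < 3*val - 10 and buf[3] <= 7) <-> (r <= -4 -> 2*buf[2] <= -9)) and (not (r >= -4 -> 3*e < 4))
Before r := e + val - 8: 3*j != 9 and val != 14 and ((buf[1] < 3*val - 10 and buf[3] <= 7) <-> (e + val <= 4 -> 2*buf[2] <= -9)) and (not (e + val >= 4 -> 3*e < 4))
The weakest precondition is 3*j != 9 and val != 14 and ((buf[1] < 3*val - 10 and buf[3] <= 7) <-> (e + val <= 4 -> 2*buf[2] <= -9)) and (not (e + val >= 4 -> 3*e < 4)).
Check whether val != 14 and ((buf[1] < 3*val - 10 and buf[3] <= 7) <-> (e + val <= 4 -> 2*buf[2] <= -9)) and (not (e + val >= 4 -> 3*e < 4)) and j = 3 implies it.
Countermodel: at the initial state buf = {[1] = 8, [2] = 0, [3] = 8, elsewhere 8}, e = 4, j = 3, val = 0, the precondition holds but the weakest precondition fails.
Answer: invalid


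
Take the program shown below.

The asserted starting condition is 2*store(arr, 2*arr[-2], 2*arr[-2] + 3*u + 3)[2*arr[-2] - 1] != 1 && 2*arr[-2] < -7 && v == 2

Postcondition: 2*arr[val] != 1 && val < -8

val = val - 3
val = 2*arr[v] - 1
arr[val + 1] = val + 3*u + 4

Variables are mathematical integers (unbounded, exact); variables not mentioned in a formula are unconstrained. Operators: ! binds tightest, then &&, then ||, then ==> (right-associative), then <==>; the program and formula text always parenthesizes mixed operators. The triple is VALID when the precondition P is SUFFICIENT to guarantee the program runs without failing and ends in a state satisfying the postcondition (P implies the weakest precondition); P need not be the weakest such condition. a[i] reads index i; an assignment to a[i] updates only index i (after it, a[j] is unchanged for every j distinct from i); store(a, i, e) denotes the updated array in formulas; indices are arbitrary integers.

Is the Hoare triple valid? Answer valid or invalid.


Working backward. After the program, 2*arr[val] != 1 && val < -8 must hold.
Before arr[val + 1] := val + 3*u + 4: 2*store(arr, val + 1, 3*u + val + 4)[val] != 1 && val < -8
Before val := 2*arr[v] - 1: 2*store(arr, 2*arr[v], 2*arr[v] + 3*u + 3)[2*arr[v] - 1] != 1 && 2*arr[v] < -7
Before val := val - 3: 2*store(arr, 2*arr[v], 2*arr[v] + 3*u + 3)[2*arr[v] - 1] != 1 && 2*arr[v] < -7
The weakest precondition is 2*store(arr, 2*arr[v], 2*arr[v] + 3*u + 3)[2*arr[v] - 1] != 1 && 2*arr[v] < -7.
Check whether 2*store(arr, 2*arr[-2], 2*arr[-2] + 3*u + 3)[2*arr[-2] - 1] != 1 && 2*arr[-2] < -7 && v == 2 implies it.
Countermodel: at the initial state arr = {[-9] = -4, [-8] = -4, [-2] = -4, [-1] = -4, [0] = -4, [2] = 0, elsewhere -4}, u = 0, v = 2, the precondition holds but the weakest precondition fails.
Answer: invalid


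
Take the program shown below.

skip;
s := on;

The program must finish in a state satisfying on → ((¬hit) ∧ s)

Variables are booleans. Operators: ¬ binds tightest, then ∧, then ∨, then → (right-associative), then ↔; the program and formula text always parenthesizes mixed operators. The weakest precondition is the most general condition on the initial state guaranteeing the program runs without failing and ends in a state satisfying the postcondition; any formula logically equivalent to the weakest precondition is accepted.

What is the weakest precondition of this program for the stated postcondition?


Working backward. After the program, on → ((¬hit) ∧ s) must hold.
Before s := on: on → ((¬hit) ∧ on)
Before skip: on → ((¬hit) ∧ on)
Answer: WP = on → ((¬hit) ∧ on)


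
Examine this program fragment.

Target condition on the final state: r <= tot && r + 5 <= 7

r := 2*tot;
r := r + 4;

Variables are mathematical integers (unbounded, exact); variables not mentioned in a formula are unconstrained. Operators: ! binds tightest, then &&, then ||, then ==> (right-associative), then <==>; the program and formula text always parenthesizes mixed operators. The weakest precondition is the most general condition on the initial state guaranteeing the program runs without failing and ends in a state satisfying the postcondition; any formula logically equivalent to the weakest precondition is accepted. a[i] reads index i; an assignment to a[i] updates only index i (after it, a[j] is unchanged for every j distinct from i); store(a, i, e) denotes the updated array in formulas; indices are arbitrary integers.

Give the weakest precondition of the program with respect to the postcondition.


Working backward. After the program, the postcondition r <= tot && r + 5 <= 7 must hold; in canonical form it is r <= tot && r <= 2.
Before r := r + 4: r <= tot - 4 && r <= -2
Before r := 2*tot: tot <= -4 && 2*tot <= -2
Answer: WP = tot <= -4 && 2*tot <= -2


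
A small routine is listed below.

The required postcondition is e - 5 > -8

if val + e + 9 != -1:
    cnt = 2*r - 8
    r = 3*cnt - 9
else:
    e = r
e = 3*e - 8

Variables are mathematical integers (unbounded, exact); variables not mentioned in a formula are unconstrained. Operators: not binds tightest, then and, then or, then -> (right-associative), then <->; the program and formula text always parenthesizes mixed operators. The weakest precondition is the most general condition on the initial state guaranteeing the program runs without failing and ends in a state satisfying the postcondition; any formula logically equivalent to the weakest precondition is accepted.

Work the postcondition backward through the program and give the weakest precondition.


Working backward. After the program, the postcondition e - 5 > -8 must hold; in canonical form it is e > -3.
Before e := 3*e - 8: 3*e > 5
Then branch requires 3*e > 5; else branch requires 3*r > 5.
Before the if: (e + val != -10 -> 3*e > 5) and ((not (e + val != -10)) -> 3*r > 5)
Answer: WP = (e + val != -10 -> 3*e > 5) and ((not (e + val != -10)) -> 3*r > 5)


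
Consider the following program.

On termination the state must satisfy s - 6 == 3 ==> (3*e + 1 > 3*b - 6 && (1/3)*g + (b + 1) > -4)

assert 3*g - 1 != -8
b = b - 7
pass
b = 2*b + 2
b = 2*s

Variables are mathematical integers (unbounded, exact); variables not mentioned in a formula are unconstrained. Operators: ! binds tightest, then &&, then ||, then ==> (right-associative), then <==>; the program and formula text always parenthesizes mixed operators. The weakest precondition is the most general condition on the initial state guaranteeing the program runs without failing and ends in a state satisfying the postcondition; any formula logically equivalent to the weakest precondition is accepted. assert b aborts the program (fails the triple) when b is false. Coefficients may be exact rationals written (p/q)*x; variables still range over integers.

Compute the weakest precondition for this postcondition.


Working backward. After the program, the postcondition s - 6 == 3 ==> (3*e + 1 > 3*b - 6 && (1/3)*g + (b + 1) > -4) must hold; in canonical form it is s == 9 ==> (3*e > 3*b - 7 && b + (1/3)*g > -5).
Before b := 2*s: s == 9 ==> (3*e > 6*s - 7 && (1/3)*g + 2*s > -5)
Before b := 2*b + 2: s == 9 ==> (3*e > 6*s - 7 && (1/3)*g + 2*s > -5)
Before skip: s == 9 ==> (3*e > 6*s - 7 && (1/3)*g + 2*s > -5)
Before b := b - 7: s == 9 ==> (3*e > 6*s - 7 && (1/3)*g + 2*s > -5)
Before assert 3*g - 1 != -8: 3*g != -7 && (s == 9 ==> (3*e > 6*s - 7 && (1/3)*g + 2*s > -5))
Answer: WP = 3*g != -7 && (s == 9 ==> (3*e > 6*s - 7 && (1/3)*g + 2*s > -5))


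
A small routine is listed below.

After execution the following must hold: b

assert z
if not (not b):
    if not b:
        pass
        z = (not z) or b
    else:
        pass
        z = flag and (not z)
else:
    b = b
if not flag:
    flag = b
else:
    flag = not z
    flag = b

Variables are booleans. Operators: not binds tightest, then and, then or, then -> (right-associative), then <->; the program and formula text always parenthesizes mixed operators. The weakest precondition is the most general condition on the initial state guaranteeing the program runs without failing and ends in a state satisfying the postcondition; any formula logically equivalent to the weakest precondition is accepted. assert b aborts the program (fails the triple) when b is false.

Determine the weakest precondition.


Working backward. After the program, b must hold.
Then branch requires b; else branch requires b.
Before the if: ((not flag) -> b) and (flag -> b)
Then branch requires ((not b) -> (((not flag) -> b) and (flag -> b))) and (b -> (((not flag) -> b) and (flag -> b))); else branch requires ((not flag) -> b) and (flag -> b).
Before the if: (b -> (((not b) -> (((not flag) -> b) and (flag -> b))) and (b -> (((not flag) -> b) and (flag -> b))))) and ((not b) -> (((not flag) -> b) and (flag -> b)))
Before assert z: z and (b -> (((not b) -> (((not flag) -> b) and (flag -> b))) and (b -> (((not flag) -> b) and (flag -> b))))) and ((not b) -> (((not flag) -> b) and (flag -> b)))
Answer: WP = z and (b -> (((not b) -> (((not flag) -> b) and (flag -> b))) and (b -> (((not flag) -> b) and (flag -> b))))) and ((not b) -> (((not flag) -> b) and (flag -> b)))


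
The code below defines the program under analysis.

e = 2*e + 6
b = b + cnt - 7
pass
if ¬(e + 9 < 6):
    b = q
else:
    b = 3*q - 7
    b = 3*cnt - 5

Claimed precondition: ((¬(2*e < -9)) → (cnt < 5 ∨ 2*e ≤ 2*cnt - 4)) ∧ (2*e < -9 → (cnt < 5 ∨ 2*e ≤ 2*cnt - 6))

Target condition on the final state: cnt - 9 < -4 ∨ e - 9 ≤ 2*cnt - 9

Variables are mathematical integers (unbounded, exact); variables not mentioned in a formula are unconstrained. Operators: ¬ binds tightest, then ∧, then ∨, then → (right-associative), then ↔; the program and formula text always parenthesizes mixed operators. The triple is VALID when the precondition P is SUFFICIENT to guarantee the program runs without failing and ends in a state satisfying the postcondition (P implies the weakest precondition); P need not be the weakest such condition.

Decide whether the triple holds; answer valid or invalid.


Working backward. After the program, the postcondition cnt - 9 < -4 ∨ e - 9 ≤ 2*cnt - 9 must hold; in canonical form it is cnt < 5 ∨ e ≤ 2*cnt.
Then branch requires cnt < 5 ∨ e ≤ 2*cnt; else branch requires cnt < 5 ∨ e ≤ 2*cnt.
Before the if: ((¬(e < -3)) → (cnt < 5 ∨ e ≤ 2*cnt)) ∧ (e < -3 → (cnt < 5 ∨ e ≤ 2*cnt))
Before skip: ((¬(e < -3)) → (cnt < 5 ∨ e ≤ 2*cnt)) ∧ (e < -3 → (cnt < 5 ∨ e ≤ 2*cnt))
Before b := b + cnt - 7: ((¬(e < -3)) → (cnt < 5 ∨ e ≤ 2*cnt)) ∧ (e < -3 → (cnt < 5 ∨ e ≤ 2*cnt))
Before e := 2*e + 6: ((¬(2*e < -9)) → (cnt < 5 ∨ 2*e ≤ 2*cnt - 6)) ∧ (2*e < -9 → (cnt < 5 ∨ 2*e ≤ 2*cnt - 6))
The weakest precondition is ((¬(2*e < -9)) → (cnt < 5 ∨ 2*e ≤ 2*cnt - 6)) ∧ (2*e < -9 → (cnt < 5 ∨ 2*e ≤ 2*cnt - 6)).
Check whether ((¬(2*e < -9)) → (cnt < 5 ∨ 2*e ≤ 2*cnt - 4)) ∧ (2*e < -9 → (cnt < 5 ∨ 2*e ≤ 2*cnt - 6)) implies it.
Countermodel: at the initial state cnt = 5, e = 3, the precondition holds but the weakest precondition fails.
Answer: invalid


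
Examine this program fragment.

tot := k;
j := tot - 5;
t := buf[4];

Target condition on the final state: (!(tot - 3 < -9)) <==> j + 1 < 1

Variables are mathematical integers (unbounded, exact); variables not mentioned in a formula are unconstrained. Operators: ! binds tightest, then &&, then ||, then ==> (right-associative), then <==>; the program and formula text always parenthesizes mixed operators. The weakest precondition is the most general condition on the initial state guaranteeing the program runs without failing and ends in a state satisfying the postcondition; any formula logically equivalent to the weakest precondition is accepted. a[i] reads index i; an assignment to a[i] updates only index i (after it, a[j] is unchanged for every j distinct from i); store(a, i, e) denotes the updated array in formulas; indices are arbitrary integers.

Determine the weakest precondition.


Working backward. After the program, the postcondition (!(tot - 3 < -9)) <==> j + 1 < 1 must hold; in canonical form it is (!(tot < -6)) <==> j < 0.
Before t := buf[4]: (!(tot < -6)) <==> j < 0
Before j := tot - 5: (!(tot < -6)) <==> tot < 5
Before tot := k: (!(k < -6)) <==> k < 5
Answer: WP = (!(k < -6)) <==> k < 5


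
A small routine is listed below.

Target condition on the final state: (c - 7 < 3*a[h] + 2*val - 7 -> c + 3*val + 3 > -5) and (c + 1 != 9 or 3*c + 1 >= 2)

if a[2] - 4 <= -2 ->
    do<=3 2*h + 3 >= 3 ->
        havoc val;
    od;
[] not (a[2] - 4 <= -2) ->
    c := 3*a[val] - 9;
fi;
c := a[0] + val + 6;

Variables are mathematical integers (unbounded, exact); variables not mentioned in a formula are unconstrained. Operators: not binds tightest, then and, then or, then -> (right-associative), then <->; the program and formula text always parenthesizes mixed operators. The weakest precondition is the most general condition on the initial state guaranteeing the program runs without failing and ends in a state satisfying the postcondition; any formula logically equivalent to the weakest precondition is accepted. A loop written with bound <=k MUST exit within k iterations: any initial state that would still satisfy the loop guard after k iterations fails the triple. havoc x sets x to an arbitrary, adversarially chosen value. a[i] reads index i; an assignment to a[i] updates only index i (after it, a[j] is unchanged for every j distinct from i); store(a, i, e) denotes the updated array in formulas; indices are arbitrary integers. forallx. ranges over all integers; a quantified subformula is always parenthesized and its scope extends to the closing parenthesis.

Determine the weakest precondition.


Working backward. After the program, the postcondition (c - 7 < 3*a[h] + 2*val - 7 -> c + 3*val + 3 > -5) and (c + 1 != 9 or 3*c + 1 >= 2) must hold; in canonical form it is (c < 3*a[h] + 2*val -> c + 3*val > -8) and (c != 8 or 3*c >= 1).
Before c := a[0] + val + 6: (a[0] < 3*a[h] + val - 6 -> a[0] + 4*val > -14) and (a[0] + val != 2 or 3*a[0] + 3*val >= -17)
Then branch requires (2*h >= 0 -> (forall val_3. ((2*h >= 0 -> (forall val_2. ((2*h >= 0 -> (forall val_1. ((not (2*h >= 0)) and (a[0] < 3*a[h] + val_1 - 6 -> a[0] + 4*val_1 > -14) and (a[0] + val_1 != 2 or 3*a[0] + 3*val_1 >= -17)))) and ((not (2*h >= 0)) -> ((a[0] < 3*a[h] + val_2 - 6 -> a[0] + 4*val_2 > -14) and (a[0] + val_2 != 2 or 3*a[0] + 3*val_2 >= -17)))))) and ((not (2*h >= 0)) -> ((a[0] < 3*a[h] + val_3 - 6 -> a[0] + 4*val_3 > -14) and (a[0] + val_3 != 2 or 3*a[0] + 3*val_3 >= -17)))))) and ((not (2*h >= 0)) -> ((a[0] < 3*a[h] + val - 6 -> a[0] + 4*val > -14) and (a[0] + val != 2 or 3*a[0] + 3*val >= -17))); else branch requires (a[0] < 3*a[h] + val - 6 -> a[0] + 4*val > -14) and (a[0] + val != 2 or 3*a[0] + 3*val >= -17).
Before the if: (a[2] <= 2 -> ((2*h >= 0 -> (forall val_3. ((2*h >= 0 -> (forall val_2. ((2*h >= 0 -> (forall val_1. ((not (2*h >= 0)) and (a[0] < 3*a[h] + val_1 - 6 -> a[0] + 4*val_1 > -14) and (a[0] + val_1 != 2 or 3*a[0] + 3*val_1 >= -17)))) and ((not (2*h >= 0)) -> ((a[0] < 3*a[h] + val_2 - 6 -> a[0] + 4*val_2 > -14) and (a[0] + val_2 != 2 or 3*a[0] + 3*val_2 >= -17)))))) and ((not (2*h >= 0)) -> ((a[0] < 3*a[h] + val_3 - 6 -> a[0] + 4*val_3 > -14) and (a[0] + val_3 != 2 or 3*a[0] + 3*val_3 >= -17)))))) and ((not (2*h >= 0)) -> ((a[0] < 3*a[h] + val - 6 -> a[0] + 4*val > -14) and (a[0] + val != 2 or 3*a[0] + 3*val >= -17))))) and ((not (a[2] <= 2)) -> ((a[0] < 3*a[h] + val - 6 -> a[0] + 4*val > -14) and (a[0] + val != 2 or 3*a[0] + 3*val >= -17)))
Answer: WP = (a[2] <= 2 -> ((2*h >= 0 -> (forall val_3. ((2*h >= 0 -> (forall val_2. ((2*h >= 0 -> (forall val_1. ((not (2*h >= 0)) and (a[0] < 3*a[h] + val_1 - 6 -> a[0] + 4*val_1 > -14) and (a[0] + val_1 != 2 or 3*a[0] + 3*val_1 >= -17)))) and ((not (2*h >= 0)) -> ((a[0] < 3*a[h] + val_2 - 6 -> a[0] + 4*val_2 > -14) and (a[0] + val_2 != 2 or 3*a[0] + 3*val_2 >= -17)))))) and ((not (2*h >= 0)) -> ((a[0] < 3*a[h] + val_3 - 6 -> a[0] + 4*val_3 > -14) and (a[0] + val_3 != 2 or 3*a[0] + 3*val_3 >= -17)))))) and ((not (2*h >= 0)) -> ((a[0] < 3*a[h] + val - 6 -> a[0] + 4*val > -14) and (a[0] + val != 2 or 3*a[0] + 3*val >= -17))))) and ((not (a[2] <= 2)) -> ((a[0] < 3*a[h] + val - 6 -> a[0] + 4*val > -14) and (a[0] + val != 2 or 3*a[0] + 3*val >= -17)))


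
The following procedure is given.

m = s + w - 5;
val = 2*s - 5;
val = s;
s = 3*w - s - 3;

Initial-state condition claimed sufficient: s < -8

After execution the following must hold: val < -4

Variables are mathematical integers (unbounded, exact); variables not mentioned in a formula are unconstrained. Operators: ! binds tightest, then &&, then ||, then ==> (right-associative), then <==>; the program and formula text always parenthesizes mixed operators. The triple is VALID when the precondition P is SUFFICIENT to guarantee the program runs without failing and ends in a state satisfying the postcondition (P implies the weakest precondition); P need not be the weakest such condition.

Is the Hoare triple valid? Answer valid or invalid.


Working backward. After the program, val < -4 must hold.
Before s := 3*w - s - 3: val < -4
Before val := s: s < -4
Before val := 2*s - 5: s < -4
Before m := s + w - 5: s < -4
The weakest precondition is s < -4.
Check whether s < -8 implies it.
Every state satisfying the precondition satisfies the weakest precondition: the implication holds.
Answer: valid


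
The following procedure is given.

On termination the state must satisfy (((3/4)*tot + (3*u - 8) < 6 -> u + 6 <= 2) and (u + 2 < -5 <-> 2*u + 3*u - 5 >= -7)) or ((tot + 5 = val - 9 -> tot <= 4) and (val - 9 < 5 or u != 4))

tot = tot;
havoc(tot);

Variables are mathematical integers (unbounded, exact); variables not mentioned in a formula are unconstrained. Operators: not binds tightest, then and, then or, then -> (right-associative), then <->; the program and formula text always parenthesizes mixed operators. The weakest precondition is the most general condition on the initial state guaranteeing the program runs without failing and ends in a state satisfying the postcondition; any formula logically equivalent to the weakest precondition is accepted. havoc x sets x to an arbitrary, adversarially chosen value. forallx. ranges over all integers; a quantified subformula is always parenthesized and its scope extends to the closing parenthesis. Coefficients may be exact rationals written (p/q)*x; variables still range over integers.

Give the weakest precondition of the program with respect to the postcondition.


Working backward. After the program, the postcondition (((3/4)*tot + (3*u - 8) < 6 -> u + 6 <= 2) and (u + 2 < -5 <-> 2*u + 3*u - 5 >= -7)) or ((tot + 5 = val - 9 -> tot <= 4) and (val - 9 < 5 or u != 4)) must hold; in canonical form it is (((3/4)*tot + 3*u < 14 -> u <= -4) and (u < -7 <-> 5*u >= -2)) or ((tot = val - 14 -> tot <= 4) and (val < 14 or u != 4)).
Before havoc tot: forall tot_1. ((((3/4)*tot_1 + 3*u < 14 -> u <= -4) and (u < -7 <-> 5*u >= -2)) or ((tot_1 = val - 14 -> tot_1 <= 4) and (val < 14 or u != 4)))
Before tot := tot: forall tot_1. ((((3/4)*tot_1 + 3*u < 14 -> u <= -4) and (u < -7 <-> 5*u >= -2)) or ((tot_1 = val - 14 -> tot_1 <= 4) and (val < 14 or u != 4)))
Answer: WP = forall tot_1. ((((3/4)*tot_1 + 3*u < 14 -> u <= -4) and (u < -7 <-> 5*u >= -2)) or ((tot_1 = val - 14 -> tot_1 <= 4) and (val < 14 or u != 4)))


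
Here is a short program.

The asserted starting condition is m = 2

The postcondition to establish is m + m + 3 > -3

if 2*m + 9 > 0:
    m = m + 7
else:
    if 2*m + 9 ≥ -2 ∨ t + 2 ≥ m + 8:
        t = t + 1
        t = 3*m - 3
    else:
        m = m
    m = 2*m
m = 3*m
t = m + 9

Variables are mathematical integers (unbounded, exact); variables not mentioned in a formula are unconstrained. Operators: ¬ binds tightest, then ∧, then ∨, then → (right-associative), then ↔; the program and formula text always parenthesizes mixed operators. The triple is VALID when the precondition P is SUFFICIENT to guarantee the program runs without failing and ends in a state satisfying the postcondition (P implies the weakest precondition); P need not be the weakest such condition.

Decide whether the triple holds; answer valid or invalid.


Working backward. After the program, the postcondition m + m + 3 > -3 must hold; in canonical form it is 2*m > -6.
Before t := m + 9: 2*m > -6
Before m := 3*m: 6*m > -6
Then branch requires 6*m > -48; else branch requires ((2*m ≥ -11 ∨ t ≥ m + 6) → 12*m > -6) ∧ ((¬(2*m ≥ -11 ∨ t ≥ m + 6)) → 12*m > -6).
Before the if: (2*m > -9 → 6*m > -48) ∧ ((¬(2*m > -9)) → (((2*m ≥ -11 ∨ t ≥ m + 6) → 12*m > -6) ∧ ((¬(2*m ≥ -11 ∨ t ≥ m + 6)) → 12*m > -6)))
The weakest precondition is (2*m > -9 → 6*m > -48) ∧ ((¬(2*m > -9)) → (((2*m ≥ -11 ∨ t ≥ m + 6) → 12*m > -6) ∧ ((¬(2*m ≥ -11 ∨ t ≥ m + 6)) → 12*m > -6))).
Check whether m = 2 implies it.
Every state satisfying the precondition satisfies the weakest precondition: the implication holds.
Answer: valid


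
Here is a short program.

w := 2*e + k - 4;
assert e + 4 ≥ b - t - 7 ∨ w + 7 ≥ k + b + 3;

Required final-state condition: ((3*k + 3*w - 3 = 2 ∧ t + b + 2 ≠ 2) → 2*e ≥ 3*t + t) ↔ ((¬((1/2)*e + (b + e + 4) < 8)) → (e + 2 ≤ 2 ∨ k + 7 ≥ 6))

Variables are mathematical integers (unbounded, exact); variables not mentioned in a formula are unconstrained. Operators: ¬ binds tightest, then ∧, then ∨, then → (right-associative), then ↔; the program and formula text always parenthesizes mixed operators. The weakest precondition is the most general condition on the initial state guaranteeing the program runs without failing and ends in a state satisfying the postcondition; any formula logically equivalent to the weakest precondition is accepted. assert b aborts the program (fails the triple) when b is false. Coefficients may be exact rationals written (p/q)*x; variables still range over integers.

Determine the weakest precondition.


Working backward. After the program, the postcondition ((3*k + 3*w - 3 = 2 ∧ t + b + 2 ≠ 2) → 2*e ≥ 3*t + t) ↔ ((¬((1/2)*e + (b + e + 4) < 8)) → (e + 2 ≤ 2 ∨ k + 7 ≥ 6)) must hold; in canonical form it is ((3*k + 3*w = 5 ∧ b + t ≠ 0) → 2*e ≥ 4*t) ↔ ((¬(b + (3/2)*e < 4)) → (e ≤ 0 ∨ k ≥ -1)).
Before assert e + 4 ≥ b - t - 7 ∨ w + 7 ≥ k + b + 3: (e + t ≥ b - 11 ∨ w ≥ b + k - 4) ∧ (((3*k + 3*w = 5 ∧ b + t ≠ 0) → 2*e ≥ 4*t) ↔ ((¬(b + (3/2)*e < 4)) → (e ≤ 0 ∨ k ≥ -1)))
Before w := 2*e + k - 4: (e + t ≥ b - 11 ∨ 2*e ≥ b) ∧ (((6*e + 6*k = 17 ∧ b + t ≠ 0) → 2*e ≥ 4*t) ↔ ((¬(b + (3/2)*e < 4)) → (e ≤ 0 ∨ k ≥ -1)))
Answer: WP = (e + t ≥ b - 11 ∨ 2*e ≥ b) ∧ (((6*e + 6*k = 17 ∧ b + t ≠ 0) → 2*e ≥ 4*t) ↔ ((¬(b + (3/2)*e < 4)) → (e ≤ 0 ∨ k ≥ -1)))


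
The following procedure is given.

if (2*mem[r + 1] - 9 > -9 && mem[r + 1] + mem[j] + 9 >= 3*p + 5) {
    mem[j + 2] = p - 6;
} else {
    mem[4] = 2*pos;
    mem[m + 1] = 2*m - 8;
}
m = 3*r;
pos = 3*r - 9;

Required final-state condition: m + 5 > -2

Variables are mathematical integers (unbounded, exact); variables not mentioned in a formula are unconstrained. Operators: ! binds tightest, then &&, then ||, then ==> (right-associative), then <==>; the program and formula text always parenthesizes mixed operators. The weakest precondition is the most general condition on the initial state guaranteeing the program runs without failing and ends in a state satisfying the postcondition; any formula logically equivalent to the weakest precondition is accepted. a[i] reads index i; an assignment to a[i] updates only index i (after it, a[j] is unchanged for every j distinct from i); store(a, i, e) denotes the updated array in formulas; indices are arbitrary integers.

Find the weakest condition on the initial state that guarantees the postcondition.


Working backward. After the program, the postcondition m + 5 > -2 must hold; in canonical form it is m > -7.
Before pos := 3*r - 9: m > -7
Before m := 3*r: 3*r > -7
Then branch requires 3*r > -7; else branch requires 3*r > -7.
Before the if: ((2*mem[r + 1] > 0 && mem[r + 1] + mem[j] >= 3*p - 4) ==> 3*r > -7) && ((!(2*mem[r + 1] > 0 && mem[r + 1] + mem[j] >= 3*p - 4)) ==> 3*r > -7)
Answer: WP = ((2*mem[r + 1] > 0 && mem[r + 1] + mem[j] >= 3*p - 4) ==> 3*r > -7) && ((!(2*mem[r + 1] > 0 && mem[r + 1] + mem[j] >= 3*p - 4)) ==> 3*r > -7)


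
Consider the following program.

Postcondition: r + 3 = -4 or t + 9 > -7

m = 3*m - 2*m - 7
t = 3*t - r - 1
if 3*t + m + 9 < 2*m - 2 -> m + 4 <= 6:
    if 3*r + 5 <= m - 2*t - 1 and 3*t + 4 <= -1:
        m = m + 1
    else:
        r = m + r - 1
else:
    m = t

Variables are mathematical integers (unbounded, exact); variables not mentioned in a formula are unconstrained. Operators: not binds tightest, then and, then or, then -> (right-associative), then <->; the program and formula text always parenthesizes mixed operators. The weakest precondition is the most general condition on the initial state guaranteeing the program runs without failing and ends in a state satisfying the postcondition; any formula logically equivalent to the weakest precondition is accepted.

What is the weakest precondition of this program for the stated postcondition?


Working backward. After the program, the postcondition r + 3 = -4 or t + 9 > -7 must hold; in canonical form it is r = -7 or t > -16.
Then branch requires ((3*r + 2*t <= m - 6 and 3*t <= -5) -> (r = -7 or t > -16)) and ((not (3*r + 2*t <= m - 6 and 3*t <= -5)) -> (m + r = -6 or t > -16)); else branch requires r = -7 or t > -16.
Before the if: ((3*t < m - 11 -> m <= 2) -> (((3*r + 2*t <= m - 6 and 3*t <= -5) -> (r = -7 or t > -16)) and ((not (3*r + 2*t <= m - 6 and 3*t <= -5)) -> (m + r = -6 or t > -16)))) and ((not (3*t < m - 11 -> m <= 2)) -> (r = -7 or t > -16))
Before t := 3*t - r - 1: ((9*t < m + 3*r - 8 -> m <= 2) -> (((r + 6*t <= m - 4 and 9*t <= 3*r - 2) -> (r = -7 or 3*t > r - 15)) and ((not (r + 6*t <= m - 4 and 9*t <= 3*r - 2)) -> (m + r = -6 or 3*t > r - 15)))) and ((not (9*t < m + 3*r - 8 -> m <= 2)) -> (r = -7 or 3*t > r - 15))
Before m := 3*m - 2*m - 7: ((9*t < m + 3*r - 15 -> m <= 9) -> (((r + 6*t <= m - 11 and 9*t <= 3*r - 2) -> (r = -7 or 3*t > r - 15)) and ((not (r + 6*t <= m - 11 and 9*t <= 3*r - 2)) -> (m + r = 1 or 3*t > r - 15)))) and ((not (9*t < m + 3*r - 15 -> m <= 9)) -> (r = -7 or 3*t > r - 15))
Answer: WP = ((9*t < m + 3*r - 15 -> m <= 9) -> (((r + 6*t <= m - 11 and 9*t <= 3*r - 2) -> (r = -7 or 3*t > r - 15)) and ((not (r + 6*t <= m - 11 and 9*t <= 3*r - 2)) -> (m + r = 1 or 3*t > r - 15)))) and ((not (9*t < m + 3*r - 15 -> m <= 9)) -> (r = -7 or 3*t > r - 15))
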